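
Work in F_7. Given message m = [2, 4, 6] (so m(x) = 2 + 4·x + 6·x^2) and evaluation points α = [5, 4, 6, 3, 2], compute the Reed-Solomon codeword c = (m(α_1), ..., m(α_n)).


c = [4, 2, 4, 5, 6]

Message polynomial: m(x) = 2 + 4·x + 6·x^2 (mod 7).
For each evaluation point α_i, compute m(α_i) mod 7:
  α_1 = 5: Horner steps 6 → 6 → 4, so m(5) = 4.
  α_2 = 4: Horner steps 6 → 0 → 2, so m(4) = 2.
  α_3 = 6: Horner steps 6 → 5 → 4, so m(6) = 4.
  α_4 = 3: Horner steps 6 → 1 → 5, so m(3) = 5.
  α_5 = 2: Horner steps 6 → 2 → 6, so m(2) = 6.
Codeword c = [4, 2, 4, 5, 6] ∈ F_7^5.


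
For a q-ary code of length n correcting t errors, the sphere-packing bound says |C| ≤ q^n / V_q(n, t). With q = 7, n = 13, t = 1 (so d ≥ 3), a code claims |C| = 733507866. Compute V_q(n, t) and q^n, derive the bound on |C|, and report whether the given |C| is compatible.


V_q(n, t) = 79, q^n = 96889010407, Hamming bound = 1226443169, |C| = 733507866 ≤ bound (satisfied).

Step 1: Compute V_q(n, t) = Σ_{j=0}^1 C(n, j) (q−1)^j.
  j = 0: C(13,0)·(6)^0 = 1·1 = 1.
  j = 1: C(13,1)·(6)^1 = 13·6 = 78.
  V_q(n, t) = 1 + 78 = 79.
Step 2: q^n = 7^13 = 96889010407.
Step 3: Hamming bound ⌊q^n / V_q(n,t)⌋ = ⌊96889010407/79⌋ = 1226443169.
Step 4: Compare |C| = 733507866 to 1226443169: satisfied.
The claimed |C| lies below the Hamming bound.


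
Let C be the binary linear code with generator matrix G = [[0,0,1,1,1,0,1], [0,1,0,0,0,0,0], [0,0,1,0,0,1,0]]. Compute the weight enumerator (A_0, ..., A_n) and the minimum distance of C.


Weight distribution: A_0 = 1, A_1 = 1, A_2 = 1, A_3 = 1, A_4 = 2, A_5 = 2. Minimum distance d = 1.

Enumerate all 2^3 = 8 messages m ∈ F_2^3.
For each, compute codeword c = mG in F_2^7, then tally its weight.
  m = 000 → c = 0000000, weight = 0.
  m = 100 → c = 0011101, weight = 4.
  m = 010 → c = 0100000, weight = 1.
  m = 110 → c = 0111101, weight = 5.
  m = 001 → c = 0010010, weight = 2.
  m = 101 → c = 0001111, weight = 4.
  m = 011 → c = 0110010, weight = 3.
  m = 111 → c = 0101111, weight = 5.
Tally weights:
  weight 0: 1 codewords.
  weight 1: 1 codewords.
  weight 2: 1 codewords.
  weight 3: 1 codewords.
  weight 4: 2 codewords.
  weight 5: 2 codewords.
Minimum distance d = smallest w > 0 with A_w > 0 = 1.
Sanity: Σ A_w = 8 = 2^3 = 8 ✓.


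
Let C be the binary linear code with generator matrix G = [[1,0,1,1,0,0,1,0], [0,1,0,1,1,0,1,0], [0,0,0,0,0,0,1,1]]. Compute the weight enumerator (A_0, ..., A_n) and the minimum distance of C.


Weight distribution: A_0 = 1, A_2 = 1, A_4 = 5, A_6 = 1. Minimum distance d = 2.

Enumerate all 2^3 = 8 messages m ∈ F_2^3.
For each, compute codeword c = mG in F_2^8, then tally its weight.
  m = 000 → c = 00000000, weight = 0.
  m = 100 → c = 10110010, weight = 4.
  m = 010 → c = 01011010, weight = 4.
  m = 110 → c = 11101000, weight = 4.
  m = 001 → c = 00000011, weight = 2.
  m = 101 → c = 10110001, weight = 4.
  m = 011 → c = 01011001, weight = 4.
  m = 111 → c = 11101011, weight = 6.
Tally weights:
  weight 0: 1 codewords.
  weight 2: 1 codewords.
  weight 4: 5 codewords.
  weight 6: 1 codewords.
Minimum distance d = smallest w > 0 with A_w > 0 = 2.
Sanity: Σ A_w = 8 = 2^3 = 8 ✓.


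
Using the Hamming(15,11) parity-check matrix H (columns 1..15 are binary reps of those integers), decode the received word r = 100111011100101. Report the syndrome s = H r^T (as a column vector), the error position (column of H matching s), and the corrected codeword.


s = (1, 1, 1, 1)^T, error position = 15, corrected codeword c = 100111011100100

Compute s = H r^T mod 2 one row at a time:
  s_1 = 1 + 1 + 1 + 0 + 0 + 1 + 0 + 1 = 5 ≡ 1 (mod 2).
  s_2 = 1 + 1 + 1 + 0 + 0 + 1 + 0 + 1 = 5 ≡ 1 (mod 2).
  s_3 = 0 + 0 + 1 + 0 + 1 + 0 + 0 + 1 = 3 ≡ 1 (mod 2).
  s_4 = 1 + 0 + 1 + 0 + 1 + 0 + 1 + 1 = 5 ≡ 1 (mod 2).
s = (1, 1, 1, 1)^T — this equals column 15 of H (binary 1111), so error is at position 15.
Correct: flip bit 15 of r = 100111011100101 to get c = 100111011100100.


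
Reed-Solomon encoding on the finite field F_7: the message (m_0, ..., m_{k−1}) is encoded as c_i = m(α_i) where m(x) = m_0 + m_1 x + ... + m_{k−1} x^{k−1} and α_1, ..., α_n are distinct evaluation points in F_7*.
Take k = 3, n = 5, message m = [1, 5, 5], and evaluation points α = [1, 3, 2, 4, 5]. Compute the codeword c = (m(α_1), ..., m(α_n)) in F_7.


c = [4, 5, 3, 3, 4]

Message polynomial: m(x) = 1 + 5·x + 5·x^2 (mod 7).
For each evaluation point α_i, compute m(α_i) mod 7:
  α_1 = 1: Horner steps 5 → 3 → 4, so m(1) = 4.
  α_2 = 3: Horner steps 5 → 6 → 5, so m(3) = 5.
  α_3 = 2: Horner steps 5 → 1 → 3, so m(2) = 3.
  α_4 = 4: Horner steps 5 → 4 → 3, so m(4) = 3.
  α_5 = 5: Horner steps 5 → 2 → 4, so m(5) = 4.
Codeword c = [4, 5, 3, 3, 4] ∈ F_7^5.


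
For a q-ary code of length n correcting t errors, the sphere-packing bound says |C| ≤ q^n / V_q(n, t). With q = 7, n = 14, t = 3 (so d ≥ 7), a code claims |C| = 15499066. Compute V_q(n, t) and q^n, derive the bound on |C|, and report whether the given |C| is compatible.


V_q(n, t) = 81985, q^n = 678223072849, Hamming bound = 8272526, |C| = 15499066 > bound (violated).

Step 1: Compute V_q(n, t) = Σ_{j=0}^3 C(n, j) (q−1)^j.
  j = 0: C(14,0)·(6)^0 = 1·1 = 1.
  j = 1: C(14,1)·(6)^1 = 14·6 = 84.
  j = 2: C(14,2)·(6)^2 = 91·36 = 3276.
  j = 3: C(14,3)·(6)^3 = 364·216 = 78624.
  V_q(n, t) = 1 + 84 + 3276 + 78624 = 81985.
Step 2: q^n = 7^14 = 678223072849.
Step 3: Hamming bound ⌊q^n / V_q(n,t)⌋ = ⌊678223072849/81985⌋ = 8272526.
Step 4: Compare |C| = 15499066 to 8272526: violated.
The claimed |C| lies above the Hamming bound, so no 7-ary code of length 14 with d ≥ 7 can have 15499066 codewords.


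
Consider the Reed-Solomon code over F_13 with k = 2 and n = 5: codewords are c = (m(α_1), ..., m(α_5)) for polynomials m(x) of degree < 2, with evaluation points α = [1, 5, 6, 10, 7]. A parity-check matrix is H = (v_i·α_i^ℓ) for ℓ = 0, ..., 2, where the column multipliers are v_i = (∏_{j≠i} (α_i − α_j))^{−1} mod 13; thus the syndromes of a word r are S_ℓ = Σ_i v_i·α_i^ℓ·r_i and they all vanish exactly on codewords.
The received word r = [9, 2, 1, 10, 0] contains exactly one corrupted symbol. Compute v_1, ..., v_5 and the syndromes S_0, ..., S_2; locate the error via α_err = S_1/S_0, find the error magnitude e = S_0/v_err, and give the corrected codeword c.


S = (3, 3, 3), error at position 1, error magnitude e = 3, c = [6, 2, 1, 10, 0].

Step 1: column multipliers v_i = (∏_{j≠i}(α_i − α_j))^{−1} mod 13.
  i = 1 (α = 1): (1−5)(1−6)(1−10)(1−7) = (−4)·(−5)·(−9)·(−6) = 1080 ≡ 1, so v_1 = 1^{−1} = 1 (mod 13).
  i = 2 (α = 5): (5−1)(5−6)(5−10)(5−7) = 4·(−1)·(−5)·(−2) = −40 ≡ 12, so v_2 = 12^{−1} = 12 (mod 13).
  i = 3 (α = 6): (6−1)(6−5)(6−10)(6−7) = 5·1·(−4)·(−1) = 20 ≡ 7, so v_3 = 7^{−1} = 2 (mod 13).
  i = 4 (α = 10): (10−1)(10−5)(10−6)(10−7) = 9·5·4·3 = 540 ≡ 7, so v_4 = 7^{−1} = 2 (mod 13).
  i = 5 (α = 7): (7−1)(7−5)(7−6)(7−10) = 6·2·1·(−3) = −36 ≡ 3, so v_5 = 3^{−1} = 9 (mod 13).
  v = [1, 12, 2, 2, 9].
Step 2: syndromes of r = [9, 2, 1, 10, 0] (all sums mod 13).
  S_0 = Σ v_i r_i = 1·9 + 12·2 + 2·1 + 2·10 + 9·0 = 55 ≡ 3.
  S_1 = Σ v_i α_i r_i = 1·1·9 + 12·5·2 + 2·6·1 + 2·10·10 + 9·7·0 = 341 ≡ 3.
  α_i^2 mod 13 = [1, 12, 10, 9, 10].
  S_2 = Σ v_i α_i^2 r_i = 1·1·9 + 12·12·2 + 2·10·1 + 2·9·10 + 9·10·0 = 497 ≡ 3.
  S = (3, 3, 3) ≠ 0, so r is not a codeword (an error is present).
Step 3: locate the error. For a single error e at position i, S_ℓ = v_i·e·α_i^ℓ, so α_err = S_1/S_0.
  S_0^{−1} = 3^{−1} = 9 (mod 13), so α_err = 3·9 = 27 ≡ 1 = α_1. Error position i = 1.
  Consistency check: S_2/S_1 = 3·9 = 27 ≡ 1 = α_err ✓ (single-error assumption holds).
Step 4: error magnitude e = S_0/v_1 = S_0·∏_{j≠1}(α_1 − α_j) = 3·1 = 3 ≡ 3 (mod 13).
Step 5: correct position 1: c_1 = r_1 − e = 9 − 3 ≡ 6 (mod 13). Hence c = [6, 2, 1, 10, 0].
  Check: interpolating c through the α_i gives m(x) = 7 + 12·x (degree < 2) with m(α_i) = c_i for every i, so c is indeed a codeword.


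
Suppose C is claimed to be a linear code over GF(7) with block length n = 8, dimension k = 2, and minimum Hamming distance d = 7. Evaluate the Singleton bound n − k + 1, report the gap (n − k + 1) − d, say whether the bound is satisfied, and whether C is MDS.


Singleton RHS = n − k + 1 = 7, slack = 0, bound satisfied, MDS.

Singleton bound: d ≤ n − k + 1.
Here n = 8, k = 2, so n − k + 1 = 7.
Given d = 7, check d ≤ 7: YES.
Slack = (n − k + 1) − d = 0.
The code is MDS (slack = 0).
Description: the claimed parameters are [8, 2, 7]_7; such a code would be MDS (meets Singleton bound).


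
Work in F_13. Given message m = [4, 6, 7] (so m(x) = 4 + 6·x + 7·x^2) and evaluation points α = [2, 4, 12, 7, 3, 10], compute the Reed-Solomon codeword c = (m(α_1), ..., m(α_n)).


c = [5, 10, 5, 12, 7, 10]

Message polynomial: m(x) = 4 + 6·x + 7·x^2 (mod 13).
For each evaluation point α_i, compute m(α_i) mod 13:
  α_1 = 2: Horner steps 7 → 7 → 5, so m(2) = 5.
  α_2 = 4: Horner steps 7 → 8 → 10, so m(4) = 10.
  α_3 = 12: Horner steps 7 → 12 → 5, so m(12) = 5.
  α_4 = 7: Horner steps 7 → 3 → 12, so m(7) = 12.
  α_5 = 3: Horner steps 7 → 1 → 7, so m(3) = 7.
  α_6 = 10: Horner steps 7 → 11 → 10, so m(10) = 10.
Codeword c = [5, 10, 5, 12, 7, 10] ∈ F_13^6.


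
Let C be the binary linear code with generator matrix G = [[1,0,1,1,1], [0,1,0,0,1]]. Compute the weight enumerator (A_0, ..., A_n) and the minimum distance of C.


Weight distribution: A_0 = 1, A_2 = 1, A_4 = 2. Minimum distance d = 2.

Enumerate all 2^2 = 4 messages m ∈ F_2^2.
For each, compute codeword c = mG in F_2^5, then tally its weight.
  m = 00 → c = 00000, weight = 0.
  m = 10 → c = 10111, weight = 4.
  m = 01 → c = 01001, weight = 2.
  m = 11 → c = 11110, weight = 4.
Tally weights:
  weight 0: 1 codewords.
  weight 2: 1 codewords.
  weight 4: 2 codewords.
Minimum distance d = smallest w > 0 with A_w > 0 = 2.
Sanity: Σ A_w = 4 = 2^2 = 4 ✓.


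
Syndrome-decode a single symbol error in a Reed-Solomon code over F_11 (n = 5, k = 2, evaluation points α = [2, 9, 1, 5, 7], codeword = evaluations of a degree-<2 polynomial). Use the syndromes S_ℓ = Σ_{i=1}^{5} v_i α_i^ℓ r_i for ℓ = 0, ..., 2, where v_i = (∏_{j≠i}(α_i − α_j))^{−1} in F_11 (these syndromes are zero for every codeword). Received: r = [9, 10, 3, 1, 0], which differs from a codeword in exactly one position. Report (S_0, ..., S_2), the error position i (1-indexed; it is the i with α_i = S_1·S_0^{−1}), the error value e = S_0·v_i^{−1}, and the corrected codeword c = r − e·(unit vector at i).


S = (9, 7, 3), error at position 1, error magnitude e = 1, c = [8, 10, 3, 1, 0].

Step 1: column multipliers v_i = (∏_{j≠i}(α_i − α_j))^{−1} mod 11.
  i = 1 (α = 2): (2−9)(2−1)(2−5)(2−7) = (−7)·1·(−3)·(−5) = −105 ≡ 5, so v_1 = 5^{−1} = 9 (mod 11).
  i = 2 (α = 9): (9−2)(9−1)(9−5)(9−7) = 7·8·4·2 = 448 ≡ 8, so v_2 = 8^{−1} = 7 (mod 11).
  i = 3 (α = 1): (1−2)(1−9)(1−5)(1−7) = (−1)·(−8)·(−4)·(−6) = 192 ≡ 5, so v_3 = 5^{−1} = 9 (mod 11).
  i = 4 (α = 5): (5−2)(5−9)(5−1)(5−7) = 3·(−4)·4·(−2) = 96 ≡ 8, so v_4 = 8^{−1} = 7 (mod 11).
  i = 5 (α = 7): (7−2)(7−9)(7−1)(7−5) = 5·(−2)·6·2 = −120 ≡ 1, so v_5 = 1^{−1} = 1 (mod 11).
  v = [9, 7, 9, 7, 1].
Step 2: syndromes of r = [9, 10, 3, 1, 0] (all sums mod 11).
  S_0 = Σ v_i r_i = 9·9 + 7·10 + 9·3 + 7·1 + 1·0 = 185 ≡ 9.
  S_1 = Σ v_i α_i r_i = 9·2·9 + 7·9·10 + 9·1·3 + 7·5·1 + 1·7·0 = 854 ≡ 7.
  α_i^2 mod 11 = [4, 4, 1, 3, 5].
  S_2 = Σ v_i α_i^2 r_i = 9·4·9 + 7·4·10 + 9·1·3 + 7·3·1 + 1·5·0 = 652 ≡ 3.
  S = (9, 7, 3) ≠ 0, so r is not a codeword (an error is present).
Step 3: locate the error. For a single error e at position i, S_ℓ = v_i·e·α_i^ℓ, so α_err = S_1/S_0.
  S_0^{−1} = 9^{−1} = 5 (mod 11), so α_err = 7·5 = 35 ≡ 2 = α_1. Error position i = 1.
  Consistency check: S_2/S_1 = 3·8 = 24 ≡ 2 = α_err ✓ (single-error assumption holds).
Step 4: error magnitude e = S_0/v_1 = S_0·∏_{j≠1}(α_1 − α_j) = 9·5 = 45 ≡ 1 (mod 11).
Step 5: correct position 1: c_1 = r_1 − e = 9 − 1 ≡ 8 (mod 11). Hence c = [8, 10, 3, 1, 0].
  Check: interpolating c through the α_i gives m(x) = 9 + 5·x (degree < 2) with m(α_i) = c_i for every i, so c is indeed a codeword.


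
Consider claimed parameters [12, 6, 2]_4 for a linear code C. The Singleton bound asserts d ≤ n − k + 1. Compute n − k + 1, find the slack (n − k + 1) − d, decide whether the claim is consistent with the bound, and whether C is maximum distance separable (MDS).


Singleton RHS = n − k + 1 = 7, slack = 5, bound satisfied, not MDS.

Singleton bound: d ≤ n − k + 1.
Here n = 12, k = 6, so n − k + 1 = 7.
Given d = 2, check d ≤ 7: YES.
Slack = (n − k + 1) − d = 5.
The code is NOT MDS (slack = 5 > 0).
Description: the claimed parameters are [12, 6, 2]_4; such a code would be non-MDS.


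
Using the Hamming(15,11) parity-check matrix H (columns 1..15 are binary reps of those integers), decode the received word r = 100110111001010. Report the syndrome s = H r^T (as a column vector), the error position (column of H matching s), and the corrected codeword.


s = (0, 1, 0, 0)^T, error position = 4, corrected codeword c = 100010111001010

Compute s = H r^T mod 2 one row at a time:
  s_1 = 1 + 1 + 0 + 0 + 1 + 0 + 1 + 0 = 4 ≡ 0 (mod 2).
  s_2 = 1 + 1 + 0 + 1 + 1 + 0 + 1 + 0 = 5 ≡ 1 (mod 2).
  s_3 = 0 + 0 + 0 + 1 + 0 + 0 + 1 + 0 = 2 ≡ 0 (mod 2).
  s_4 = 1 + 0 + 1 + 1 + 1 + 0 + 0 + 0 = 4 ≡ 0 (mod 2).
s = (0, 1, 0, 0)^T — this equals column 4 of H (binary 0100), so error is at position 4.
Correct: flip bit 4 of r = 100110111001010 to get c = 100010111001010.


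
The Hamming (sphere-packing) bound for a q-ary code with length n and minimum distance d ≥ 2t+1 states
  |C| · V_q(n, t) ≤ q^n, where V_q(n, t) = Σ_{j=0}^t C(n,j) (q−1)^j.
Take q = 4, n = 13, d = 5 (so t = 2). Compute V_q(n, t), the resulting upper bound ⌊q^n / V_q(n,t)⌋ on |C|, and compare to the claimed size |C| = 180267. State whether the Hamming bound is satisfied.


V_q(n, t) = 742, q^n = 67108864, Hamming bound = 90443, |C| = 180267 > bound (violated).

Step 1: Compute V_q(n, t) = Σ_{j=0}^2 C(n, j) (q−1)^j.
  j = 0: C(13,0)·(3)^0 = 1·1 = 1.
  j = 1: C(13,1)·(3)^1 = 13·3 = 39.
  j = 2: C(13,2)·(3)^2 = 78·9 = 702.
  V_q(n, t) = 1 + 39 + 702 = 742.
Step 2: q^n = 4^13 = 67108864.
Step 3: Hamming bound ⌊q^n / V_q(n,t)⌋ = ⌊67108864/742⌋ = 90443.
Step 4: Compare |C| = 180267 to 90443: violated.
The claimed |C| lies above the Hamming bound, so no 4-ary code of length 13 with d ≥ 5 can have 180267 codewords.


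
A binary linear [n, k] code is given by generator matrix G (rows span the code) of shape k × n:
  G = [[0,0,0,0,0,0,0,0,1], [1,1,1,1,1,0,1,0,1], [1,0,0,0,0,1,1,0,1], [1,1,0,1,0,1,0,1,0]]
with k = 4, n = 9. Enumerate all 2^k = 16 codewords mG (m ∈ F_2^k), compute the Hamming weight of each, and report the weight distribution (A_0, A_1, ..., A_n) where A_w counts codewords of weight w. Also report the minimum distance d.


Weight distribution: A_0 = 1, A_1 = 1, A_3 = 1, A_4 = 3, A_5 = 5, A_6 = 4, A_7 = 1. Minimum distance d = 1.

Enumerate all 2^4 = 16 messages m ∈ F_2^4.
For each, compute codeword c = mG in F_2^9, then tally its weight.
  m = 0000 → c = 000000000, weight = 0.
  m = 1000 → c = 000000001, weight = 1.
  m = 0100 → c = 111110101, weight = 7.
  m = 1100 → c = 111110100, weight = 6.
  m = 0010 → c = 100001101, weight = 4.
  m = 1010 → c = 100001100, weight = 3.
  m = 0110 → c = 011111000, weight = 5.
  m = 1110 → c = 011111001, weight = 6.
  m = 0001 → c = 110101010, weight = 5.
  m = 1001 → c = 110101011, weight = 6.
  m = 0101 → c = 001011111, weight = 6.
  m = 1101 → c = 001011110, weight = 5.
  m = 0011 → c = 010100111, weight = 5.
  m = 1011 → c = 010100110, weight = 4.
  m = 0111 → c = 101010010, weight = 4.
  m = 1111 → c = 101010011, weight = 5.
Tally weights:
  weight 0: 1 codewords.
  weight 1: 1 codewords.
  weight 3: 1 codewords.
  weight 4: 3 codewords.
  weight 5: 5 codewords.
  weight 6: 4 codewords.
  weight 7: 1 codewords.
Minimum distance d = smallest w > 0 with A_w > 0 = 1.
Sanity: Σ A_w = 16 = 2^4 = 16 ✓.


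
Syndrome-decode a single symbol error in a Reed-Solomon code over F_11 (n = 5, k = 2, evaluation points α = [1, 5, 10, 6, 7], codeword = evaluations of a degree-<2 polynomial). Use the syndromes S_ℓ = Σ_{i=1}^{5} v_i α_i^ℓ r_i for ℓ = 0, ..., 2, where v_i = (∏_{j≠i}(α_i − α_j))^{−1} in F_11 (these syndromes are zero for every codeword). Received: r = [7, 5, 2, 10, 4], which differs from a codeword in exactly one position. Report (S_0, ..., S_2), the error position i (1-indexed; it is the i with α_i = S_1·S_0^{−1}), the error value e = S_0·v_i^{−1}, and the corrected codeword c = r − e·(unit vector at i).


S = (5, 6, 5), error at position 3, error magnitude e = 5, c = [7, 5, 8, 10, 4].

Step 1: column multipliers v_i = (∏_{j≠i}(α_i − α_j))^{−1} mod 11.
  i = 1 (α = 1): (1−5)(1−10)(1−6)(1−7) = (−4)·(−9)·(−5)·(−6) = 1080 ≡ 2, so v_1 = 2^{−1} = 6 (mod 11).
  i = 2 (α = 5): (5−1)(5−10)(5−6)(5−7) = 4·(−5)·(−1)·(−2) = −40 ≡ 4, so v_2 = 4^{−1} = 3 (mod 11).
  i = 3 (α = 10): (10−1)(10−5)(10−6)(10−7) = 9·5·4·3 = 540 ≡ 1, so v_3 = 1^{−1} = 1 (mod 11).
  i = 4 (α = 6): (6−1)(6−5)(6−10)(6−7) = 5·1·(−4)·(−1) = 20 ≡ 9, so v_4 = 9^{−1} = 5 (mod 11).
  i = 5 (α = 7): (7−1)(7−5)(7−10)(7−6) = 6·2·(−3)·1 = −36 ≡ 8, so v_5 = 8^{−1} = 7 (mod 11).
  v = [6, 3, 1, 5, 7].
Step 2: syndromes of r = [7, 5, 2, 10, 4] (all sums mod 11).
  S_0 = Σ v_i r_i = 6·7 + 3·5 + 1·2 + 5·10 + 7·4 = 137 ≡ 5.
  S_1 = Σ v_i α_i r_i = 6·1·7 + 3·5·5 + 1·10·2 + 5·6·10 + 7·7·4 = 633 ≡ 6.
  α_i^2 mod 11 = [1, 3, 1, 3, 5].
  S_2 = Σ v_i α_i^2 r_i = 6·1·7 + 3·3·5 + 1·1·2 + 5·3·10 + 7·5·4 = 379 ≡ 5.
  S = (5, 6, 5) ≠ 0, so r is not a codeword (an error is present).
Step 3: locate the error. For a single error e at position i, S_ℓ = v_i·e·α_i^ℓ, so α_err = S_1/S_0.
  S_0^{−1} = 5^{−1} = 9 (mod 11), so α_err = 6·9 = 54 ≡ 10 = α_3. Error position i = 3.
  Consistency check: S_2/S_1 = 5·2 = 10 ≡ 10 = α_err ✓ (single-error assumption holds).
Step 4: error magnitude e = S_0/v_3 = S_0·∏_{j≠3}(α_3 − α_j) = 5·1 = 5 ≡ 5 (mod 11).
Step 5: correct position 3: c_3 = r_3 − e = 2 − 5 ≡ 8 (mod 11). Hence c = [7, 5, 8, 10, 4].
  Check: interpolating c through the α_i gives m(x) = 2 + 5·x (degree < 2) with m(α_i) = c_i for every i, so c is indeed a codeword.


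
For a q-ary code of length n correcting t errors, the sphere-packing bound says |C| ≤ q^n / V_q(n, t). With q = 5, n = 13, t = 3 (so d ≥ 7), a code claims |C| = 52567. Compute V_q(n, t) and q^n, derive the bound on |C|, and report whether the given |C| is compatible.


V_q(n, t) = 19605, q^n = 1220703125, Hamming bound = 62264, |C| = 52567 ≤ bound (satisfied).

Step 1: Compute V_q(n, t) = Σ_{j=0}^3 C(n, j) (q−1)^j.
  j = 0: C(13,0)·(4)^0 = 1·1 = 1.
  j = 1: C(13,1)·(4)^1 = 13·4 = 52.
  j = 2: C(13,2)·(4)^2 = 78·16 = 1248.
  j = 3: C(13,3)·(4)^3 = 286·64 = 18304.
  V_q(n, t) = 1 + 52 + 1248 + 18304 = 19605.
Step 2: q^n = 5^13 = 1220703125.
Step 3: Hamming bound ⌊q^n / V_q(n,t)⌋ = ⌊1220703125/19605⌋ = 62264.
Step 4: Compare |C| = 52567 to 62264: satisfied.
The claimed |C| lies below the Hamming bound.


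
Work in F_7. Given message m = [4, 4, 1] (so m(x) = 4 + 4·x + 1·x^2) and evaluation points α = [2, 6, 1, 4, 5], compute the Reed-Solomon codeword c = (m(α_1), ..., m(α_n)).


c = [2, 1, 2, 1, 0]

Message polynomial: m(x) = 4 + 4·x + 1·x^2 (mod 7).
For each evaluation point α_i, compute m(α_i) mod 7:
  α_1 = 2: Horner steps 1 → 6 → 2, so m(2) = 2.
  α_2 = 6: Horner steps 1 → 3 → 1, so m(6) = 1.
  α_3 = 1: Horner steps 1 → 5 → 2, so m(1) = 2.
  α_4 = 4: Horner steps 1 → 1 → 1, so m(4) = 1.
  α_5 = 5: Horner steps 1 → 2 → 0, so m(5) = 0.
Codeword c = [2, 1, 2, 1, 0] ∈ F_7^5.


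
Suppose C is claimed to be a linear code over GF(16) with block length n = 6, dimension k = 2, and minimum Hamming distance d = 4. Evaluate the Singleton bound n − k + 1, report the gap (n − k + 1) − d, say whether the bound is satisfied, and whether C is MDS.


Singleton RHS = n − k + 1 = 5, slack = 1, bound satisfied, not MDS.

Singleton bound: d ≤ n − k + 1.
Here n = 6, k = 2, so n − k + 1 = 5.
Given d = 4, check d ≤ 5: YES.
Slack = (n − k + 1) − d = 1.
The code is NOT MDS (slack = 1 > 0).
Description: the claimed parameters are [6, 2, 4]_16; such a code would be non-MDS.


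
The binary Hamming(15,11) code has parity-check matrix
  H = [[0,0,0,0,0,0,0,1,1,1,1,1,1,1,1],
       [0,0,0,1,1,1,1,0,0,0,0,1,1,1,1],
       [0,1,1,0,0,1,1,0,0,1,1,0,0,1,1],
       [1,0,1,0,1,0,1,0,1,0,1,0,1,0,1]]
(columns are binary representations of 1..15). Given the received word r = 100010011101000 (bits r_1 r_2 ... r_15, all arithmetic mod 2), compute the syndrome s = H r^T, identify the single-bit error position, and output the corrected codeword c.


s = (0, 0, 1, 1)^T, error position = 3, corrected codeword c = 101010011101000

Compute s = H r^T mod 2 one row at a time:
  s_1 = 1 + 1 + 1 + 0 + 1 + 0 + 0 + 0 = 4 ≡ 0 (mod 2).
  s_2 = 0 + 1 + 0 + 0 + 1 + 0 + 0 + 0 = 2 ≡ 0 (mod 2).
  s_3 = 0 + 0 + 0 + 0 + 1 + 0 + 0 + 0 = 1 ≡ 1 (mod 2).
  s_4 = 1 + 0 + 1 + 0 + 1 + 0 + 0 + 0 = 3 ≡ 1 (mod 2).
s = (0, 0, 1, 1)^T — this equals column 3 of H (binary 0011), so error is at position 3.
Correct: flip bit 3 of r = 100010011101000 to get c = 101010011101000.


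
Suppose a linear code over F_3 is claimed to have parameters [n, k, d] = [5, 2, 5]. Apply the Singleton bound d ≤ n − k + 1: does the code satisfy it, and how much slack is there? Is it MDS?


Singleton RHS = n − k + 1 = 4, slack = -1, bound violated (no such code; not MDS).

Singleton bound: d ≤ n − k + 1.
Here n = 5, k = 2, so n − k + 1 = 4.
Given d = 5, check d ≤ 4: NO.
Slack = (n − k + 1) − d = -1.
The slack is negative: d = 5 exceeds n − k + 1 = 4 by 1, so the Singleton bound is violated and no linear [5, 2, 5]_3 code can exist. In particular it is not MDS (MDS requires d = n − k + 1 exactly).
Description: the claimed parameters are [5, 2, 5]_3; such a code would be impossible (violates the Singleton bound).


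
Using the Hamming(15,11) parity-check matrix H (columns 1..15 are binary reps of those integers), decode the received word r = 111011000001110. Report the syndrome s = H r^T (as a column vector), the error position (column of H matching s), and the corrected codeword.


s = (1, 1, 0, 0)^T, error position = 12, corrected codeword c = 111011000000110

Compute s = H r^T mod 2 one row at a time:
  s_1 = 0 + 0 + 0 + 0 + 1 + 1 + 1 + 0 = 3 ≡ 1 (mod 2).
  s_2 = 0 + 1 + 1 + 0 + 1 + 1 + 1 + 0 = 5 ≡ 1 (mod 2).
  s_3 = 1 + 1 + 1 + 0 + 0 + 0 + 1 + 0 = 4 ≡ 0 (mod 2).
  s_4 = 1 + 1 + 1 + 0 + 0 + 0 + 1 + 0 = 4 ≡ 0 (mod 2).
s = (1, 1, 0, 0)^T — this equals column 12 of H (binary 1100), so error is at position 12.
Correct: flip bit 12 of r = 111011000001110 to get c = 111011000000110.


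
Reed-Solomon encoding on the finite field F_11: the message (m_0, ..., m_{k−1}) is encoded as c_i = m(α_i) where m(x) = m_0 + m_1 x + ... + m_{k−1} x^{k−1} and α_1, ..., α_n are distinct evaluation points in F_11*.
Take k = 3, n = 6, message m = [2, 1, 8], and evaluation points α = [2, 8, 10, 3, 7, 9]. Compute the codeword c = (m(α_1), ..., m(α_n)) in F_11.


c = [3, 5, 9, 0, 5, 10]

Message polynomial: m(x) = 2 + 1·x + 8·x^2 (mod 11).
For each evaluation point α_i, compute m(α_i) mod 11:
  α_1 = 2: Horner steps 8 → 6 → 3, so m(2) = 3.
  α_2 = 8: Horner steps 8 → 10 → 5, so m(8) = 5.
  α_3 = 10: Horner steps 8 → 4 → 9, so m(10) = 9.
  α_4 = 3: Horner steps 8 → 3 → 0, so m(3) = 0.
  α_5 = 7: Horner steps 8 → 2 → 5, so m(7) = 5.
  α_6 = 9: Horner steps 8 → 7 → 10, so m(9) = 10.
Codeword c = [3, 5, 9, 0, 5, 10] ∈ F_11^6.


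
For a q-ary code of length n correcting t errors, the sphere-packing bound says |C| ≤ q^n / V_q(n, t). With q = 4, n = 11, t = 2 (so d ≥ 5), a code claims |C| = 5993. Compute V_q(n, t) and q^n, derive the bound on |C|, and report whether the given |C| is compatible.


V_q(n, t) = 529, q^n = 4194304, Hamming bound = 7928, |C| = 5993 ≤ bound (satisfied).

Step 1: Compute V_q(n, t) = Σ_{j=0}^2 C(n, j) (q−1)^j.
  j = 0: C(11,0)·(3)^0 = 1·1 = 1.
  j = 1: C(11,1)·(3)^1 = 11·3 = 33.
  j = 2: C(11,2)·(3)^2 = 55·9 = 495.
  V_q(n, t) = 1 + 33 + 495 = 529.
Step 2: q^n = 4^11 = 4194304.
Step 3: Hamming bound ⌊q^n / V_q(n,t)⌋ = ⌊4194304/529⌋ = 7928.
Step 4: Compare |C| = 5993 to 7928: satisfied.
The claimed |C| lies below the Hamming bound.


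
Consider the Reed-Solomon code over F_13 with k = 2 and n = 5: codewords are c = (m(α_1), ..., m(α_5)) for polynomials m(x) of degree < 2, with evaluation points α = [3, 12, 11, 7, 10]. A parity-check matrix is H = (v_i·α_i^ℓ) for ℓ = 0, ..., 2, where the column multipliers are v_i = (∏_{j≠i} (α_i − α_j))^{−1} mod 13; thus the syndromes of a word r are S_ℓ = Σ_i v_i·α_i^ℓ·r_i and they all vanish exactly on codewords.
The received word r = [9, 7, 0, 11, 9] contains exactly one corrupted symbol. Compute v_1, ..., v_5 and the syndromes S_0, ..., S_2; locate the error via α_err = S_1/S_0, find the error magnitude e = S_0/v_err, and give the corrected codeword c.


S = (1, 10, 9), error at position 5, error magnitude e = 3, c = [9, 7, 0, 11, 6].

Step 1: column multipliers v_i = (∏_{j≠i}(α_i − α_j))^{−1} mod 13.
  i = 1 (α = 3): (3−12)(3−11)(3−7)(3−10) = (−9)·(−8)·(−4)·(−7) = 2016 ≡ 1, so v_1 = 1^{−1} = 1 (mod 13).
  i = 2 (α = 12): (12−3)(12−11)(12−7)(12−10) = 9·1·5·2 = 90 ≡ 12, so v_2 = 12^{−1} = 12 (mod 13).
  i = 3 (α = 11): (11−3)(11−12)(11−7)(11−10) = 8·(−1)·4·1 = −32 ≡ 7, so v_3 = 7^{−1} = 2 (mod 13).
  i = 4 (α = 7): (7−3)(7−12)(7−11)(7−10) = 4·(−5)·(−4)·(−3) = −240 ≡ 7, so v_4 = 7^{−1} = 2 (mod 13).
  i = 5 (α = 10): (10−3)(10−12)(10−11)(10−7) = 7·(−2)·(−1)·3 = 42 ≡ 3, so v_5 = 3^{−1} = 9 (mod 13).
  v = [1, 12, 2, 2, 9].
Step 2: syndromes of r = [9, 7, 0, 11, 9] (all sums mod 13).
  S_0 = Σ v_i r_i = 1·9 + 12·7 + 2·0 + 2·11 + 9·9 = 196 ≡ 1.
  S_1 = Σ v_i α_i r_i = 1·3·9 + 12·12·7 + 2·11·0 + 2·7·11 + 9·10·9 = 1999 ≡ 10.
  α_i^2 mod 13 = [9, 1, 4, 10, 9].
  S_2 = Σ v_i α_i^2 r_i = 1·9·9 + 12·1·7 + 2·4·0 + 2·10·11 + 9·9·9 = 1114 ≡ 9.
  S = (1, 10, 9) ≠ 0, so r is not a codeword (an error is present).
Step 3: locate the error. For a single error e at position i, S_ℓ = v_i·e·α_i^ℓ, so α_err = S_1/S_0.
  S_0^{−1} = 1^{−1} = 1 (mod 13), so α_err = 10·1 = 10 ≡ 10 = α_5. Error position i = 5.
  Consistency check: S_2/S_1 = 9·4 = 36 ≡ 10 = α_err ✓ (single-error assumption holds).
Step 4: error magnitude e = S_0/v_5 = S_0·∏_{j≠5}(α_5 − α_j) = 1·3 = 3 ≡ 3 (mod 13).
Step 5: correct position 5: c_5 = r_5 − e = 9 − 3 ≡ 6 (mod 13). Hence c = [9, 7, 0, 11, 6].
  Check: interpolating c through the α_i gives m(x) = 1 + 7·x (degree < 2) with m(α_i) = c_i for every i, so c is indeed a codeword.


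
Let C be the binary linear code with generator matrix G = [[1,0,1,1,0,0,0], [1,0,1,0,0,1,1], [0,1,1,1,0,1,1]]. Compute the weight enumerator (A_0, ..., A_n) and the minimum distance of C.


Weight distribution: A_0 = 1, A_2 = 1, A_3 = 3, A_4 = 2, A_5 = 1. Minimum distance d = 2.

Enumerate all 2^3 = 8 messages m ∈ F_2^3.
For each, compute codeword c = mG in F_2^7, then tally its weight.
  m = 000 → c = 0000000, weight = 0.
  m = 100 → c = 1011000, weight = 3.
  m = 010 → c = 1010011, weight = 4.
  m = 110 → c = 0001011, weight = 3.
  m = 001 → c = 0111011, weight = 5.
  m = 101 → c = 1100011, weight = 4.
  m = 011 → c = 1101000, weight = 3.
  m = 111 → c = 0110000, weight = 2.
Tally weights:
  weight 0: 1 codewords.
  weight 2: 1 codewords.
  weight 3: 3 codewords.
  weight 4: 2 codewords.
  weight 5: 1 codewords.
Minimum distance d = smallest w > 0 with A_w > 0 = 2.
Sanity: Σ A_w = 8 = 2^3 = 8 ✓.


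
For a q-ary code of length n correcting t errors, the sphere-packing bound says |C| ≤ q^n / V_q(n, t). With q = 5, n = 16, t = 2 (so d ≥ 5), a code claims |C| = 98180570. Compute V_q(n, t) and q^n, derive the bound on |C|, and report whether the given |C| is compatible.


V_q(n, t) = 1985, q^n = 152587890625, Hamming bound = 76870473, |C| = 98180570 > bound (violated).

Step 1: Compute V_q(n, t) = Σ_{j=0}^2 C(n, j) (q−1)^j.
  j = 0: C(16,0)·(4)^0 = 1·1 = 1.
  j = 1: C(16,1)·(4)^1 = 16·4 = 64.
  j = 2: C(16,2)·(4)^2 = 120·16 = 1920.
  V_q(n, t) = 1 + 64 + 1920 = 1985.
Step 2: q^n = 5^16 = 152587890625.
Step 3: Hamming bound ⌊q^n / V_q(n,t)⌋ = ⌊152587890625/1985⌋ = 76870473.
Step 4: Compare |C| = 98180570 to 76870473: violated.
The claimed |C| lies above the Hamming bound, so no 5-ary code of length 16 with d ≥ 5 can have 98180570 codewords.


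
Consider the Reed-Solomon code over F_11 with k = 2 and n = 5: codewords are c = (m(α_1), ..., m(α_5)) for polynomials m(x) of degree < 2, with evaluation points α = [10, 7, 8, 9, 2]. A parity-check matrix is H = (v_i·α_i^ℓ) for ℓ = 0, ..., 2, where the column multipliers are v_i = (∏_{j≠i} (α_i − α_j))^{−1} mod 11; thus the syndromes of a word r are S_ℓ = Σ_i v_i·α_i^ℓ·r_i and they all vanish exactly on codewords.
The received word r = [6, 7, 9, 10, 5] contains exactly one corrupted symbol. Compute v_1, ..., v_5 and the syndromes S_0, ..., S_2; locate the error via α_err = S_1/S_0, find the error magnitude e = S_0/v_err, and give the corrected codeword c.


S = (6, 4, 10), error at position 3, error magnitude e = 6, c = [6, 7, 3, 10, 5].

Step 1: column multipliers v_i = (∏_{j≠i}(α_i − α_j))^{−1} mod 11.
  i = 1 (α = 10): (10−7)(10−8)(10−9)(10−2) = 3·2·1·8 = 48 ≡ 4, so v_1 = 4^{−1} = 3 (mod 11).
  i = 2 (α = 7): (7−10)(7−8)(7−9)(7−2) = (−3)·(−1)·(−2)·5 = −30 ≡ 3, so v_2 = 3^{−1} = 4 (mod 11).
  i = 3 (α = 8): (8−10)(8−7)(8−9)(8−2) = (−2)·1·(−1)·6 = 12 ≡ 1, so v_3 = 1^{−1} = 1 (mod 11).
  i = 4 (α = 9): (9−10)(9−7)(9−8)(9−2) = (−1)·2·1·7 = −14 ≡ 8, so v_4 = 8^{−1} = 7 (mod 11).
  i = 5 (α = 2): (2−10)(2−7)(2−8)(2−9) = (−8)·(−5)·(−6)·(−7) = 1680 ≡ 8, so v_5 = 8^{−1} = 7 (mod 11).
  v = [3, 4, 1, 7, 7].
Step 2: syndromes of r = [6, 7, 9, 10, 5] (all sums mod 11).
  S_0 = Σ v_i r_i = 3·6 + 4·7 + 1·9 + 7·10 + 7·5 = 160 ≡ 6.
  S_1 = Σ v_i α_i r_i = 3·10·6 + 4·7·7 + 1·8·9 + 7·9·10 + 7·2·5 = 1148 ≡ 4.
  α_i^2 mod 11 = [1, 5, 9, 4, 4].
  S_2 = Σ v_i α_i^2 r_i = 3·1·6 + 4·5·7 + 1·9·9 + 7·4·10 + 7·4·5 = 659 ≡ 10.
  S = (6, 4, 10) ≠ 0, so r is not a codeword (an error is present).
Step 3: locate the error. For a single error e at position i, S_ℓ = v_i·e·α_i^ℓ, so α_err = S_1/S_0.
  S_0^{−1} = 6^{−1} = 2 (mod 11), so α_err = 4·2 = 8 ≡ 8 = α_3. Error position i = 3.
  Consistency check: S_2/S_1 = 10·3 = 30 ≡ 8 = α_err ✓ (single-error assumption holds).
Step 4: error magnitude e = S_0/v_3 = S_0·∏_{j≠3}(α_3 − α_j) = 6·1 = 6 ≡ 6 (mod 11).
Step 5: correct position 3: c_3 = r_3 − e = 9 − 6 ≡ 3 (mod 11). Hence c = [6, 7, 3, 10, 5].
  Check: interpolating c through the α_i gives m(x) = 2 + 7·x (degree < 2) with m(α_i) = c_i for every i, so c is indeed a codeword.


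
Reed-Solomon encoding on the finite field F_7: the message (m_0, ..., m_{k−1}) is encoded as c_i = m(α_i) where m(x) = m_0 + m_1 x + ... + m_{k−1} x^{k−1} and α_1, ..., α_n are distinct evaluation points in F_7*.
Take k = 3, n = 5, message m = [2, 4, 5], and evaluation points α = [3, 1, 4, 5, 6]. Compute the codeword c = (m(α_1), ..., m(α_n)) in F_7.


c = [3, 4, 0, 0, 3]

Message polynomial: m(x) = 2 + 4·x + 5·x^2 (mod 7).
For each evaluation point α_i, compute m(α_i) mod 7:
  α_1 = 3: Horner steps 5 → 5 → 3, so m(3) = 3.
  α_2 = 1: Horner steps 5 → 2 → 4, so m(1) = 4.
  α_3 = 4: Horner steps 5 → 3 → 0, so m(4) = 0.
  α_4 = 5: Horner steps 5 → 1 → 0, so m(5) = 0.
  α_5 = 6: Horner steps 5 → 6 → 3, so m(6) = 3.
Codeword c = [3, 4, 0, 0, 3] ∈ F_7^5.


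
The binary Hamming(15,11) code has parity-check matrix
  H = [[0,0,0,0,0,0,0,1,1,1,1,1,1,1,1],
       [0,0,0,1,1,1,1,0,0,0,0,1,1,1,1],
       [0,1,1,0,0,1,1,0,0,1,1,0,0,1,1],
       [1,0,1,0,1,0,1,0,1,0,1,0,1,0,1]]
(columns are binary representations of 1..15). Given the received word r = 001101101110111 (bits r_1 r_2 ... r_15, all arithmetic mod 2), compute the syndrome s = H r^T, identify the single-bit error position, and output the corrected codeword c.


s = (0, 0, 1, 0)^T, error position = 2, corrected codeword c = 011101101110111

Compute s = H r^T mod 2 one row at a time:
  s_1 = 0 + 1 + 1 + 1 + 0 + 1 + 1 + 1 = 6 ≡ 0 (mod 2).
  s_2 = 1 + 0 + 1 + 1 + 0 + 1 + 1 + 1 = 6 ≡ 0 (mod 2).
  s_3 = 0 + 1 + 1 + 1 + 1 + 1 + 1 + 1 = 7 ≡ 1 (mod 2).
  s_4 = 0 + 1 + 0 + 1 + 1 + 1 + 1 + 1 = 6 ≡ 0 (mod 2).
s = (0, 0, 1, 0)^T — this equals column 2 of H (binary 0010), so error is at position 2.
Correct: flip bit 2 of r = 001101101110111 to get c = 011101101110111.


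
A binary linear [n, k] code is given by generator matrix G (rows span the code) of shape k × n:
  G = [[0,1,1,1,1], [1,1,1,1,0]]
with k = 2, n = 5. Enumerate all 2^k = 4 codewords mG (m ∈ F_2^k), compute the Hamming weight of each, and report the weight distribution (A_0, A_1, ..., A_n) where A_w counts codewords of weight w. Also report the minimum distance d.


Weight distribution: A_0 = 1, A_2 = 1, A_4 = 2. Minimum distance d = 2.

Enumerate all 2^2 = 4 messages m ∈ F_2^2.
For each, compute codeword c = mG in F_2^5, then tally its weight.
  m = 00 → c = 00000, weight = 0.
  m = 10 → c = 01111, weight = 4.
  m = 01 → c = 11110, weight = 4.
  m = 11 → c = 10001, weight = 2.
Tally weights:
  weight 0: 1 codewords.
  weight 2: 1 codewords.
  weight 4: 2 codewords.
Minimum distance d = smallest w > 0 with A_w > 0 = 2.
Sanity: Σ A_w = 4 = 2^2 = 4 ✓.


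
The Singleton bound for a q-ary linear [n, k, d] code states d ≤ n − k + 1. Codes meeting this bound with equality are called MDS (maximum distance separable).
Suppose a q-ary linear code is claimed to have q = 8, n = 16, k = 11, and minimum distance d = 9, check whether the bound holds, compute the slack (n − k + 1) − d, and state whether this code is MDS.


Singleton RHS = n − k + 1 = 6, slack = -3, bound violated (no such code; not MDS).

Singleton bound: d ≤ n − k + 1.
Here n = 16, k = 11, so n − k + 1 = 6.
Given d = 9, check d ≤ 6: NO.
Slack = (n − k + 1) − d = -3.
The slack is negative: d = 9 exceeds n − k + 1 = 6 by 3, so the Singleton bound is violated and no linear [16, 11, 9]_8 code can exist. In particular it is not MDS (MDS requires d = n − k + 1 exactly).
Description: the claimed parameters are [16, 11, 9]_8; such a code would be impossible (violates the Singleton bound).


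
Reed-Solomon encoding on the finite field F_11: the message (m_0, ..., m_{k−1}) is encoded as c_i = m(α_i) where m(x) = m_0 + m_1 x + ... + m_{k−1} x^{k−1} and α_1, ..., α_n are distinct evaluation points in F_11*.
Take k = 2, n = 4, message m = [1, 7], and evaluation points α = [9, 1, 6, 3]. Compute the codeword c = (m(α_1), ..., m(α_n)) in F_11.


c = [9, 8, 10, 0]

Message polynomial: m(x) = 1 + 7·x (mod 11).
For each evaluation point α_i, compute m(α_i) mod 11:
  α_1 = 9: Horner steps 7 → 9, so m(9) = 9.
  α_2 = 1: Horner steps 7 → 8, so m(1) = 8.
  α_3 = 6: Horner steps 7 → 10, so m(6) = 10.
  α_4 = 3: Horner steps 7 → 0, so m(3) = 0.
Codeword c = [9, 8, 10, 0] ∈ F_11^4.


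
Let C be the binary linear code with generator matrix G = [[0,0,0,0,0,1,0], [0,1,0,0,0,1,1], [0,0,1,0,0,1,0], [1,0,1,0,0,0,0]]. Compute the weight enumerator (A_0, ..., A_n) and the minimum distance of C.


Weight distribution: A_0 = 1, A_1 = 3, A_2 = 4, A_3 = 4, A_4 = 3, A_5 = 1. Minimum distance d = 1.

Enumerate all 2^4 = 16 messages m ∈ F_2^4.
For each, compute codeword c = mG in F_2^7, then tally its weight.
  m = 0000 → c = 0000000, weight = 0.
  m = 1000 → c = 0000010, weight = 1.
  m = 0100 → c = 0100011, weight = 3.
  m = 1100 → c = 0100001, weight = 2.
  m = 0010 → c = 0010010, weight = 2.
  m = 1010 → c = 0010000, weight = 1.
  m = 0110 → c = 0110001, weight = 3.
  m = 1110 → c = 0110011, weight = 4.
  m = 0001 → c = 1010000, weight = 2.
  m = 1001 → c = 1010010, weight = 3.
  m = 0101 → c = 1110011, weight = 5.
  m = 1101 → c = 1110001, weight = 4.
  m = 0011 → c = 1000010, weight = 2.
  m = 1011 → c = 1000000, weight = 1.
  m = 0111 → c = 1100001, weight = 3.
  m = 1111 → c = 1100011, weight = 4.
Tally weights:
  weight 0: 1 codewords.
  weight 1: 3 codewords.
  weight 2: 4 codewords.
  weight 3: 4 codewords.
  weight 4: 3 codewords.
  weight 5: 1 codewords.
Minimum distance d = smallest w > 0 with A_w > 0 = 1.
Sanity: Σ A_w = 16 = 2^4 = 16 ✓.


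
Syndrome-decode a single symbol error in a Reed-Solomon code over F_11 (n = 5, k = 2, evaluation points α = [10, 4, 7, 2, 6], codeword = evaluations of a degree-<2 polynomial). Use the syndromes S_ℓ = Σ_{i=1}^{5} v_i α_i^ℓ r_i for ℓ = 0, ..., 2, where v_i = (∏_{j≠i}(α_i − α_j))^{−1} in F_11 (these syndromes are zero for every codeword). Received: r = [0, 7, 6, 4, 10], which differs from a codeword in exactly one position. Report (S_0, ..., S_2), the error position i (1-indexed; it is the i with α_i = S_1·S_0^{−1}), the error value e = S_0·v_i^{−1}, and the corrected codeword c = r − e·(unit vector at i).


S = (7, 4, 7), error at position 1, error magnitude e = 6, c = [5, 7, 6, 4, 10].

Step 1: column multipliers v_i = (∏_{j≠i}(α_i − α_j))^{−1} mod 11.
  i = 1 (α = 10): (10−4)(10−7)(10−2)(10−6) = 6·3·8·4 = 576 ≡ 4, so v_1 = 4^{−1} = 3 (mod 11).
  i = 2 (α = 4): (4−10)(4−7)(4−2)(4−6) = (−6)·(−3)·2·(−2) = −72 ≡ 5, so v_2 = 5^{−1} = 9 (mod 11).
  i = 3 (α = 7): (7−10)(7−4)(7−2)(7−6) = (−3)·3·5·1 = −45 ≡ 10, so v_3 = 10^{−1} = 10 (mod 11).
  i = 4 (α = 2): (2−10)(2−4)(2−7)(2−6) = (−8)·(−2)·(−5)·(−4) = 320 ≡ 1, so v_4 = 1^{−1} = 1 (mod 11).
  i = 5 (α = 6): (6−10)(6−4)(6−7)(6−2) = (−4)·2·(−1)·4 = 32 ≡ 10, so v_5 = 10^{−1} = 10 (mod 11).
  v = [3, 9, 10, 1, 10].
Step 2: syndromes of r = [0, 7, 6, 4, 10] (all sums mod 11).
  S_0 = Σ v_i r_i = 3·0 + 9·7 + 10·6 + 1·4 + 10·10 = 227 ≡ 7.
  S_1 = Σ v_i α_i r_i = 3·10·0 + 9·4·7 + 10·7·6 + 1·2·4 + 10·6·10 = 1280 ≡ 4.
  α_i^2 mod 11 = [1, 5, 5, 4, 3].
  S_2 = Σ v_i α_i^2 r_i = 3·1·0 + 9·5·7 + 10·5·6 + 1·4·4 + 10·3·10 = 931 ≡ 7.
  S = (7, 4, 7) ≠ 0, so r is not a codeword (an error is present).
Step 3: locate the error. For a single error e at position i, S_ℓ = v_i·e·α_i^ℓ, so α_err = S_1/S_0.
  S_0^{−1} = 7^{−1} = 8 (mod 11), so α_err = 4·8 = 32 ≡ 10 = α_1. Error position i = 1.
  Consistency check: S_2/S_1 = 7·3 = 21 ≡ 10 = α_err ✓ (single-error assumption holds).
Step 4: error magnitude e = S_0/v_1 = S_0·∏_{j≠1}(α_1 − α_j) = 7·4 = 28 ≡ 6 (mod 11).
Step 5: correct position 1: c_1 = r_1 − e = 0 − 6 ≡ 5 (mod 11). Hence c = [5, 7, 6, 4, 10].
  Check: interpolating c through the α_i gives m(x) = 1 + 7·x (degree < 2) with m(α_i) = c_i for every i, so c is indeed a codeword.


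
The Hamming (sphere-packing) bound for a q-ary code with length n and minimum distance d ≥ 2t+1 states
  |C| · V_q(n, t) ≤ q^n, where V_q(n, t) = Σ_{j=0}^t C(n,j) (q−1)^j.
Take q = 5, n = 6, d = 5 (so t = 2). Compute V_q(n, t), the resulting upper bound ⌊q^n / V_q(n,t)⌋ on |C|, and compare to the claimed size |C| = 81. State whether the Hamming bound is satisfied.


V_q(n, t) = 265, q^n = 15625, Hamming bound = 58, |C| = 81 > bound (violated).

Step 1: Compute V_q(n, t) = Σ_{j=0}^2 C(n, j) (q−1)^j.
  j = 0: C(6,0)·(4)^0 = 1·1 = 1.
  j = 1: C(6,1)·(4)^1 = 6·4 = 24.
  j = 2: C(6,2)·(4)^2 = 15·16 = 240.
  V_q(n, t) = 1 + 24 + 240 = 265.
Step 2: q^n = 5^6 = 15625.
Step 3: Hamming bound ⌊q^n / V_q(n,t)⌋ = ⌊15625/265⌋ = 58.
Step 4: Compare |C| = 81 to 58: violated.
The claimed |C| lies above the Hamming bound, so no 5-ary code of length 6 with d ≥ 5 can have 81 codewords.
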